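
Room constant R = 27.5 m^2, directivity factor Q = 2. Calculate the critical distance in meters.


Given values:
  R = 27.5 m^2, Q = 2
Formula: d_c = 0.141 * sqrt(Q * R)
Compute Q * R = 2 * 27.5 = 55.0
Compute sqrt(55.0) = 7.4162
d_c = 0.141 * 7.4162 = 1.046

1.046 m


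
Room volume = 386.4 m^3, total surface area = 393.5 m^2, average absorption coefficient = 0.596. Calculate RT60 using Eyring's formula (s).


Given values:
  V = 386.4 m^3, S = 393.5 m^2, alpha = 0.596
Formula: RT60 = 0.161 * V / (-S * ln(1 - alpha))
Compute ln(1 - 0.596) = ln(0.404) = -0.90634
Denominator: -393.5 * -0.90634 = 356.6448
Numerator: 0.161 * 386.4 = 62.2104
RT60 = 62.2104 / 356.6448 = 0.174

0.174 s


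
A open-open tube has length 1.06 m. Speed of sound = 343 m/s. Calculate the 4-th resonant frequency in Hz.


Given values:
  Tube type: open-open, L = 1.06 m, c = 343 m/s, n = 4
Formula: f_n = n * c / (2 * L)
Compute 2 * L = 2 * 1.06 = 2.12
f = 4 * 343 / 2.12
f = 647.17

647.17 Hz


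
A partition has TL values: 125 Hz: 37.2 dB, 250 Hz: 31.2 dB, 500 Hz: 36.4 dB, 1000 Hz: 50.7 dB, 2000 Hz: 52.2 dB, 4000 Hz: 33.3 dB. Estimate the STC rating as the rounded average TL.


Given TL values at each frequency:
  125 Hz: 37.2 dB
  250 Hz: 31.2 dB
  500 Hz: 36.4 dB
  1000 Hz: 50.7 dB
  2000 Hz: 52.2 dB
  4000 Hz: 33.3 dB
Formula: STC ~ round(average of TL values)
Sum = 37.2 + 31.2 + 36.4 + 50.7 + 52.2 + 33.3 = 241.0
Average = 241.0 / 6 = 40.17
Rounded: 40

40


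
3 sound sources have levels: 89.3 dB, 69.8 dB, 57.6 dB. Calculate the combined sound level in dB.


Formula: L_total = 10 * log10( sum(10^(Li/10)) )
  Source 1: 10^(89.3/10) = 851138038.2024
  Source 2: 10^(69.8/10) = 9549925.8602
  Source 3: 10^(57.6/10) = 575439.9373
Sum of linear values = 861263403.9999
L_total = 10 * log10(861263403.9999) = 89.35

89.35 dB


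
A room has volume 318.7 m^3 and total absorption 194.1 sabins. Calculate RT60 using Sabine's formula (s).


Given values:
  V = 318.7 m^3
  A = 194.1 sabins
Formula: RT60 = 0.161 * V / A
Numerator: 0.161 * 318.7 = 51.3107
RT60 = 51.3107 / 194.1 = 0.264

0.264 s


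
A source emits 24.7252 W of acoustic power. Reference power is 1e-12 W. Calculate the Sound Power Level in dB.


Given values:
  W = 24.7252 W
  W_ref = 1e-12 W
Formula: SWL = 10 * log10(W / W_ref)
Compute ratio: W / W_ref = 24725200000000
Compute log10: log10(24725200000000) = 13.39314
Multiply: SWL = 10 * 13.39314 = 133.93

133.93 dB


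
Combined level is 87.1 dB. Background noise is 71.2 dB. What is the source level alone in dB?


Given values:
  L_total = 87.1 dB, L_bg = 71.2 dB
Formula: L_source = 10 * log10(10^(L_total/10) - 10^(L_bg/10))
Convert to linear:
  10^(87.1/10) = 512861383.9914
  10^(71.2/10) = 13182567.3856
Difference: 512861383.9914 - 13182567.3856 = 499678816.6058
L_source = 10 * log10(499678816.6058) = 86.99

86.99 dB


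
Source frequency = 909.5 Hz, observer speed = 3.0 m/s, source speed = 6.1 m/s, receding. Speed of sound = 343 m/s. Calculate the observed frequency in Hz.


Given values:
  f_s = 909.5 Hz, v_o = 3.0 m/s, v_s = 6.1 m/s
  Direction: receding
Formula: f_o = f_s * (c - v_o) / (c + v_s)
Numerator: c - v_o = 343 - 3.0 = 340.0
Denominator: c + v_s = 343 + 6.1 = 349.1
f_o = 909.5 * 340.0 / 349.1 = 885.79

885.79 Hz


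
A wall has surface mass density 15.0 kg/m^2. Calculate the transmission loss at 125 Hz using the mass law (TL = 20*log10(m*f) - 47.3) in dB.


Given values:
  m = 15.0 kg/m^2, f = 125 Hz
Formula: TL = 20 * log10(m * f) - 47.3
Compute m * f = 15.0 * 125 = 1875.0
Compute log10(1875.0) = 3.273001
Compute 20 * 3.273001 = 65.46
TL = 65.46 - 47.3 = 18.16

18.16 dB


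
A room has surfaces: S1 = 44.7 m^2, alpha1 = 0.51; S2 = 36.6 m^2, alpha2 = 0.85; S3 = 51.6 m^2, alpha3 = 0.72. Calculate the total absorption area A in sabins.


Given surfaces:
  Surface 1: 44.7 * 0.51 = 22.797
  Surface 2: 36.6 * 0.85 = 31.11
  Surface 3: 51.6 * 0.72 = 37.152
Formula: A = sum(Si * alpha_i)
A = 22.797 + 31.11 + 37.152
A = 91.06

91.06 sabins


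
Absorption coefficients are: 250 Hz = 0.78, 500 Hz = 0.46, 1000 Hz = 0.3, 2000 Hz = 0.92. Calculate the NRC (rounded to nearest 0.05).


Given values:
  a_250 = 0.78, a_500 = 0.46
  a_1000 = 0.3, a_2000 = 0.92
Formula: NRC = (a250 + a500 + a1000 + a2000) / 4
Sum = 0.78 + 0.46 + 0.3 + 0.92 = 2.46
NRC = 2.46 / 4 = 0.615
Rounded to nearest 0.05: 0.6

0.6


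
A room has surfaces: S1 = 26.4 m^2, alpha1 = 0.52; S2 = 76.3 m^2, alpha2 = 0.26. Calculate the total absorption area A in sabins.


Given surfaces:
  Surface 1: 26.4 * 0.52 = 13.728
  Surface 2: 76.3 * 0.26 = 19.838
Formula: A = sum(Si * alpha_i)
A = 13.728 + 19.838
A = 33.57

33.57 sabins


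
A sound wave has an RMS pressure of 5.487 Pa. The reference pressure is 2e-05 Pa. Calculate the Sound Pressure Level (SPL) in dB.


Given values:
  p = 5.487 Pa
  p_ref = 2e-05 Pa
Formula: SPL = 20 * log10(p / p_ref)
Compute ratio: p / p_ref = 5.487 / 2e-05 = 274350
Compute log10: log10(274350) = 5.438305
Multiply: SPL = 20 * 5.438305 = 108.77

108.77 dB


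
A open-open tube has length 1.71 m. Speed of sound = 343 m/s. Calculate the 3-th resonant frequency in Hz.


Given values:
  Tube type: open-open, L = 1.71 m, c = 343 m/s, n = 3
Formula: f_n = n * c / (2 * L)
Compute 2 * L = 2 * 1.71 = 3.42
f = 3 * 343 / 3.42
f = 300.88

300.88 Hz


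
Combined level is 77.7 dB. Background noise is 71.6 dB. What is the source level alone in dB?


Given values:
  L_total = 77.7 dB, L_bg = 71.6 dB
Formula: L_source = 10 * log10(10^(L_total/10) - 10^(L_bg/10))
Convert to linear:
  10^(77.7/10) = 58884365.5356
  10^(71.6/10) = 14454397.7075
Difference: 58884365.5356 - 14454397.7075 = 44429967.8281
L_source = 10 * log10(44429967.8281) = 76.48

76.48 dB


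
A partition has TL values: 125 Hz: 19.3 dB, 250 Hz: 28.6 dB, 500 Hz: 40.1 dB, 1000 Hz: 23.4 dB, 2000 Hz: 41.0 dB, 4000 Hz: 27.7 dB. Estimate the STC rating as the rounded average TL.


Given TL values at each frequency:
  125 Hz: 19.3 dB
  250 Hz: 28.6 dB
  500 Hz: 40.1 dB
  1000 Hz: 23.4 dB
  2000 Hz: 41.0 dB
  4000 Hz: 27.7 dB
Formula: STC ~ round(average of TL values)
Sum = 19.3 + 28.6 + 40.1 + 23.4 + 41.0 + 27.7 = 180.1
Average = 180.1 / 6 = 30.02
Rounded: 30

30


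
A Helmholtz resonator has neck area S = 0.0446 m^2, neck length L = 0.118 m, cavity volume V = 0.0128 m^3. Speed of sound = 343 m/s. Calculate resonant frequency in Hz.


Given values:
  S = 0.0446 m^2, L = 0.118 m, V = 0.0128 m^3, c = 343 m/s
Formula: f = (c / (2*pi)) * sqrt(S / (V * L))
Compute V * L = 0.0128 * 0.118 = 0.0015104
Compute S / (V * L) = 0.0446 / 0.0015104 = 29.5286
Compute sqrt(29.5286) = 5.434022
Compute c / (2*pi) = 343 / 6.283185 = 54.590148
f = 54.590148 * 5.434022 = 296.64

296.64 Hz


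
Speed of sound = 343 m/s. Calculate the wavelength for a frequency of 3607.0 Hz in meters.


Given values:
  c = 343 m/s, f = 3607.0 Hz
Formula: lambda = c / f
lambda = 343 / 3607.0
lambda = 0.0951

0.0951 m


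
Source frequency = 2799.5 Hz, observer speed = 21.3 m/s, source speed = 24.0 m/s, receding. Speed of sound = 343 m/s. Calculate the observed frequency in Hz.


Given values:
  f_s = 2799.5 Hz, v_o = 21.3 m/s, v_s = 24.0 m/s
  Direction: receding
Formula: f_o = f_s * (c - v_o) / (c + v_s)
Numerator: c - v_o = 343 - 21.3 = 321.7
Denominator: c + v_s = 343 + 24.0 = 367.0
f_o = 2799.5 * 321.7 / 367.0 = 2453.95

2453.95 Hz


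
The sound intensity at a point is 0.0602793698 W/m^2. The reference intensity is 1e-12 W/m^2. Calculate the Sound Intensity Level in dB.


Given values:
  I = 0.0602793698 W/m^2
  I_ref = 1e-12 W/m^2
Formula: SIL = 10 * log10(I / I_ref)
Compute ratio: I / I_ref = 60279369800
Compute log10: log10(60279369800) = 10.780169
Multiply: SIL = 10 * 10.780169 = 107.8

107.8 dB


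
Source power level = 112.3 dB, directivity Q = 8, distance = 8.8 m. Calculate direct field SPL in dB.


Given values:
  Lw = 112.3 dB, Q = 8, r = 8.8 m
Formula: SPL = Lw + 10 * log10(Q / (4 * pi * r^2))
Compute 4 * pi * r^2 = 4 * pi * 8.8^2 = 973.1397
Compute Q / denom = 8 / 973.1397 = 0.00822081
Compute 10 * log10(0.00822081) = -20.8509
SPL = 112.3 + (-20.8509) = 91.45

91.45 dB


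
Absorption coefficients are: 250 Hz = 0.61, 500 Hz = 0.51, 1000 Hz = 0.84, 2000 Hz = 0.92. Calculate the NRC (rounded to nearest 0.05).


Given values:
  a_250 = 0.61, a_500 = 0.51
  a_1000 = 0.84, a_2000 = 0.92
Formula: NRC = (a250 + a500 + a1000 + a2000) / 4
Sum = 0.61 + 0.51 + 0.84 + 0.92 = 2.88
NRC = 2.88 / 4 = 0.72
Rounded to nearest 0.05: 0.7

0.7


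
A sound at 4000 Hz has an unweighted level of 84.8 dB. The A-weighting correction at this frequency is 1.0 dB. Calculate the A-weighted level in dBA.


Given values:
  SPL = 84.8 dB
  A-weighting at 4000 Hz = 1.0 dB
Formula: L_A = SPL + A_weight
L_A = 84.8 + (1.0)
L_A = 85.8

85.8 dBA


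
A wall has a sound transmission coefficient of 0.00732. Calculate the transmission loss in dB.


Given values:
  tau = 0.00732
Formula: TL = 10 * log10(1 / tau)
Compute 1 / tau = 1 / 0.00732 = 136.612
Compute log10(136.612) = 2.135489
TL = 10 * 2.135489 = 21.35

21.35 dB


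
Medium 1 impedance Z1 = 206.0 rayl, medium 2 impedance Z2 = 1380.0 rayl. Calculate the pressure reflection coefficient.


Given values:
  Z1 = 206.0 rayl, Z2 = 1380.0 rayl
Formula: R = (Z2 - Z1) / (Z2 + Z1)
Numerator: Z2 - Z1 = 1380.0 - 206.0 = 1174.0
Denominator: Z2 + Z1 = 1380.0 + 206.0 = 1586.0
R = 1174.0 / 1586.0 = 0.7402

0.7402


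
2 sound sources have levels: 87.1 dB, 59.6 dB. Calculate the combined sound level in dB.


Formula: L_total = 10 * log10( sum(10^(Li/10)) )
  Source 1: 10^(87.1/10) = 512861383.9914
  Source 2: 10^(59.6/10) = 912010.8394
Sum of linear values = 513773394.8308
L_total = 10 * log10(513773394.8308) = 87.11

87.11 dB


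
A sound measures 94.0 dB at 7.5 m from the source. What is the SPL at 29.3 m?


Given values:
  SPL1 = 94.0 dB, r1 = 7.5 m, r2 = 29.3 m
Formula: SPL2 = SPL1 - 20 * log10(r2 / r1)
Compute ratio: r2 / r1 = 29.3 / 7.5 = 3.9067
Compute log10: log10(3.9067) = 0.59181
Compute drop: 20 * 0.59181 = 11.8362
SPL2 = 94.0 - 11.8362 = 82.16

82.16 dB


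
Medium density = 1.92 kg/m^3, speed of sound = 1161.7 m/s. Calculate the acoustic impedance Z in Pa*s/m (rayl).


Given values:
  rho = 1.92 kg/m^3
  c = 1161.7 m/s
Formula: Z = rho * c
Z = 1.92 * 1161.7
Z = 2230.46

2230.46 rayl


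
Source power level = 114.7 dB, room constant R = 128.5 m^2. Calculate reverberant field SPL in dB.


Given values:
  Lw = 114.7 dB, R = 128.5 m^2
Formula: SPL = Lw + 10 * log10(4 / R)
Compute 4 / R = 4 / 128.5 = 0.031128
Compute 10 * log10(0.031128) = -15.0685
SPL = 114.7 + (-15.0685) = 99.63

99.63 dB


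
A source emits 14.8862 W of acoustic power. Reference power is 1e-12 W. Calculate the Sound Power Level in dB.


Given values:
  W = 14.8862 W
  W_ref = 1e-12 W
Formula: SWL = 10 * log10(W / W_ref)
Compute ratio: W / W_ref = 14886200000000
Compute log10: log10(14886200000000) = 13.172784
Multiply: SWL = 10 * 13.172784 = 131.73

131.73 dB


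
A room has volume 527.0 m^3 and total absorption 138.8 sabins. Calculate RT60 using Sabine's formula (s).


Given values:
  V = 527.0 m^3
  A = 138.8 sabins
Formula: RT60 = 0.161 * V / A
Numerator: 0.161 * 527.0 = 84.847
RT60 = 84.847 / 138.8 = 0.611

0.611 s


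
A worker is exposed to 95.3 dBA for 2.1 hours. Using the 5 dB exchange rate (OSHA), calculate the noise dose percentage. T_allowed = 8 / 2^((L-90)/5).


Given values:
  L = 95.3 dBA, T = 2.1 hours
Formula: T_allowed = 8 / 2^((L - 90) / 5)
Compute exponent: (95.3 - 90) / 5 = 1.06
Compute 2^(1.06) = 2.084932
T_allowed = 8 / 2.084932 = 3.837056 hours
Dose = (T / T_allowed) * 100
Dose = (2.1 / 3.837056) * 100 = 54.73

54.73 %


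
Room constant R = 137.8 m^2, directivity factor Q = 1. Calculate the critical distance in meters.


Given values:
  R = 137.8 m^2, Q = 1
Formula: d_c = 0.141 * sqrt(Q * R)
Compute Q * R = 1 * 137.8 = 137.8
Compute sqrt(137.8) = 11.7388
d_c = 0.141 * 11.7388 = 1.655

1.655 m


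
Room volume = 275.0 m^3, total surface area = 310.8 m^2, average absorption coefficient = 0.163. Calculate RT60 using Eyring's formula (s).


Given values:
  V = 275.0 m^3, S = 310.8 m^2, alpha = 0.163
Formula: RT60 = 0.161 * V / (-S * ln(1 - alpha))
Compute ln(1 - 0.163) = ln(0.837) = -0.177931
Denominator: -310.8 * -0.177931 = 55.301
Numerator: 0.161 * 275.0 = 44.275
RT60 = 44.275 / 55.301 = 0.801

0.801 s


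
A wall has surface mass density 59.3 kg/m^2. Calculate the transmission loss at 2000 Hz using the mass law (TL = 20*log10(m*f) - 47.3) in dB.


Given values:
  m = 59.3 kg/m^2, f = 2000 Hz
Formula: TL = 20 * log10(m * f) - 47.3
Compute m * f = 59.3 * 2000 = 118600.0
Compute log10(118600.0) = 5.074085
Compute 20 * 5.074085 = 101.4817
TL = 101.4817 - 47.3 = 54.18

54.18 dB


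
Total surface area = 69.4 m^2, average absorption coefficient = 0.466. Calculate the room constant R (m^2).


Given values:
  S = 69.4 m^2, alpha = 0.466
Formula: R = S * alpha / (1 - alpha)
Numerator: 69.4 * 0.466 = 32.3404
Denominator: 1 - 0.466 = 0.534
R = 32.3404 / 0.534 = 60.56

60.56 m^2


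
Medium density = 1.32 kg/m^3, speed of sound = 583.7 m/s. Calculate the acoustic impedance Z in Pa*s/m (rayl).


Given values:
  rho = 1.32 kg/m^3
  c = 583.7 m/s
Formula: Z = rho * c
Z = 1.32 * 583.7
Z = 770.48

770.48 rayl


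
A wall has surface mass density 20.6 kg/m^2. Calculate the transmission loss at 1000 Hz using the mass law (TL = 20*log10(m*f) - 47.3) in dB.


Given values:
  m = 20.6 kg/m^2, f = 1000 Hz
Formula: TL = 20 * log10(m * f) - 47.3
Compute m * f = 20.6 * 1000 = 20600.0
Compute log10(20600.0) = 4.313867
Compute 20 * 4.313867 = 86.2773
TL = 86.2773 - 47.3 = 38.98

38.98 dB


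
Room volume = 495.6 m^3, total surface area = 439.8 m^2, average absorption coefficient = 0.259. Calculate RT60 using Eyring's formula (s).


Given values:
  V = 495.6 m^3, S = 439.8 m^2, alpha = 0.259
Formula: RT60 = 0.161 * V / (-S * ln(1 - alpha))
Compute ln(1 - 0.259) = ln(0.741) = -0.299755
Denominator: -439.8 * -0.299755 = 131.8322
Numerator: 0.161 * 495.6 = 79.7916
RT60 = 79.7916 / 131.8322 = 0.605

0.605 s


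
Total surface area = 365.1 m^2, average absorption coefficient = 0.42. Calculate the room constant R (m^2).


Given values:
  S = 365.1 m^2, alpha = 0.42
Formula: R = S * alpha / (1 - alpha)
Numerator: 365.1 * 0.42 = 153.342
Denominator: 1 - 0.42 = 0.58
R = 153.342 / 0.58 = 264.38

264.38 m^2


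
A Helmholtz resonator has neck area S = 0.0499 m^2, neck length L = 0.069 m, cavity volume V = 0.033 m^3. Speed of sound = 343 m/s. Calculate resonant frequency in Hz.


Given values:
  S = 0.0499 m^2, L = 0.069 m, V = 0.033 m^3, c = 343 m/s
Formula: f = (c / (2*pi)) * sqrt(S / (V * L))
Compute V * L = 0.033 * 0.069 = 0.002277
Compute S / (V * L) = 0.0499 / 0.002277 = 21.9148
Compute sqrt(21.9148) = 4.681325
Compute c / (2*pi) = 343 / 6.283185 = 54.590148
f = 54.590148 * 4.681325 = 255.55

255.55 Hz


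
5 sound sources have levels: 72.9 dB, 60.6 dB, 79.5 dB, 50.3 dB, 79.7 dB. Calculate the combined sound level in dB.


Formula: L_total = 10 * log10( sum(10^(Li/10)) )
  Source 1: 10^(72.9/10) = 19498445.9976
  Source 2: 10^(60.6/10) = 1148153.6215
  Source 3: 10^(79.5/10) = 89125093.8134
  Source 4: 10^(50.3/10) = 107151.9305
  Source 5: 10^(79.7/10) = 93325430.0797
Sum of linear values = 203204275.4427
L_total = 10 * log10(203204275.4427) = 83.08

83.08 dB


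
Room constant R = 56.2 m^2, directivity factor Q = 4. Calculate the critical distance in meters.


Given values:
  R = 56.2 m^2, Q = 4
Formula: d_c = 0.141 * sqrt(Q * R)
Compute Q * R = 4 * 56.2 = 224.8
Compute sqrt(224.8) = 14.9933
d_c = 0.141 * 14.9933 = 2.114

2.114 m


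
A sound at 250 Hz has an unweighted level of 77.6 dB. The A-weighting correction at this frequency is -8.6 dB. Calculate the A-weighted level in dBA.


Given values:
  SPL = 77.6 dB
  A-weighting at 250 Hz = -8.6 dB
Formula: L_A = SPL + A_weight
L_A = 77.6 + (-8.6)
L_A = 69.0

69.0 dBA


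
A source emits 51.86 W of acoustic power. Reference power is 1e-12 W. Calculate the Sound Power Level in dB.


Given values:
  W = 51.86 W
  W_ref = 1e-12 W
Formula: SWL = 10 * log10(W / W_ref)
Compute ratio: W / W_ref = 51860000000000
Compute log10: log10(51860000000000) = 13.714833
Multiply: SWL = 10 * 13.714833 = 137.15

137.15 dB


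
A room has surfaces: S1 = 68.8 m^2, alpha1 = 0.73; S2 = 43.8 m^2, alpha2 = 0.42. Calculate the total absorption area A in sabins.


Given surfaces:
  Surface 1: 68.8 * 0.73 = 50.224
  Surface 2: 43.8 * 0.42 = 18.396
Formula: A = sum(Si * alpha_i)
A = 50.224 + 18.396
A = 68.62

68.62 sabins


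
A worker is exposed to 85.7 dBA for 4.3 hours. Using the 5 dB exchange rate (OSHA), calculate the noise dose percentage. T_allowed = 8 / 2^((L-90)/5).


Given values:
  L = 85.7 dBA, T = 4.3 hours
Formula: T_allowed = 8 / 2^((L - 90) / 5)
Compute exponent: (85.7 - 90) / 5 = -0.86
Compute 2^(-0.86) = 0.550953
T_allowed = 8 / 0.550953 = 14.520295 hours
Dose = (T / T_allowed) * 100
Dose = (4.3 / 14.520295) * 100 = 29.61

29.61 %


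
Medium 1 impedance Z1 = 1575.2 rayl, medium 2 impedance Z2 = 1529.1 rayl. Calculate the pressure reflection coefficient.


Given values:
  Z1 = 1575.2 rayl, Z2 = 1529.1 rayl
Formula: R = (Z2 - Z1) / (Z2 + Z1)
Numerator: Z2 - Z1 = 1529.1 - 1575.2 = -46.1
Denominator: Z2 + Z1 = 1529.1 + 1575.2 = 3104.3
R = -46.1 / 3104.3 = -0.0149

-0.0149


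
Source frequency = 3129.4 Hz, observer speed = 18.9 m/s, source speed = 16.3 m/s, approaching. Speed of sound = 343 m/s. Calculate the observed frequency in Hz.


Given values:
  f_s = 3129.4 Hz, v_o = 18.9 m/s, v_s = 16.3 m/s
  Direction: approaching
Formula: f_o = f_s * (c + v_o) / (c - v_s)
Numerator: c + v_o = 343 + 18.9 = 361.9
Denominator: c - v_s = 343 - 16.3 = 326.7
f_o = 3129.4 * 361.9 / 326.7 = 3466.57

3466.57 Hz


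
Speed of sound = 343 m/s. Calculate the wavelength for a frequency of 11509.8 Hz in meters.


Given values:
  c = 343 m/s, f = 11509.8 Hz
Formula: lambda = c / f
lambda = 343 / 11509.8
lambda = 0.0298

0.0298 m


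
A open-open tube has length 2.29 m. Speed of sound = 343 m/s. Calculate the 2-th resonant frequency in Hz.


Given values:
  Tube type: open-open, L = 2.29 m, c = 343 m/s, n = 2
Formula: f_n = n * c / (2 * L)
Compute 2 * L = 2 * 2.29 = 4.58
f = 2 * 343 / 4.58
f = 149.78

149.78 Hz


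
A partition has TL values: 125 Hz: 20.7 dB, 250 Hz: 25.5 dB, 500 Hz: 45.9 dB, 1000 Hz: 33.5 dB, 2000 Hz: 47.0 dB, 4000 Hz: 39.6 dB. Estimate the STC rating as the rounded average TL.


Given TL values at each frequency:
  125 Hz: 20.7 dB
  250 Hz: 25.5 dB
  500 Hz: 45.9 dB
  1000 Hz: 33.5 dB
  2000 Hz: 47.0 dB
  4000 Hz: 39.6 dB
Formula: STC ~ round(average of TL values)
Sum = 20.7 + 25.5 + 45.9 + 33.5 + 47.0 + 39.6 = 212.2
Average = 212.2 / 6 = 35.37
Rounded: 35

35


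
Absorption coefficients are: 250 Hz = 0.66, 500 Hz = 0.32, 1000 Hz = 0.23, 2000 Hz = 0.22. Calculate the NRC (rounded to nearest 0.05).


Given values:
  a_250 = 0.66, a_500 = 0.32
  a_1000 = 0.23, a_2000 = 0.22
Formula: NRC = (a250 + a500 + a1000 + a2000) / 4
Sum = 0.66 + 0.32 + 0.23 + 0.22 = 1.43
NRC = 1.43 / 4 = 0.3575
Rounded to nearest 0.05: 0.35

0.35


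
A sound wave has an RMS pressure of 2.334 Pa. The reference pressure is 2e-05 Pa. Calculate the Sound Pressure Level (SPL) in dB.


Given values:
  p = 2.334 Pa
  p_ref = 2e-05 Pa
Formula: SPL = 20 * log10(p / p_ref)
Compute ratio: p / p_ref = 2.334 / 2e-05 = 116700
Compute log10: log10(116700) = 5.067071
Multiply: SPL = 20 * 5.067071 = 101.34

101.34 dB


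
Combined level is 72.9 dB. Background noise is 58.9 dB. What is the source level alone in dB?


Given values:
  L_total = 72.9 dB, L_bg = 58.9 dB
Formula: L_source = 10 * log10(10^(L_total/10) - 10^(L_bg/10))
Convert to linear:
  10^(72.9/10) = 19498445.9976
  10^(58.9/10) = 776247.1166
Difference: 19498445.9976 - 776247.1166 = 18722198.881
L_source = 10 * log10(18722198.881) = 72.72

72.72 dB


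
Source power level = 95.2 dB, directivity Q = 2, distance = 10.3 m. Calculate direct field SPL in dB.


Given values:
  Lw = 95.2 dB, Q = 2, r = 10.3 m
Formula: SPL = Lw + 10 * log10(Q / (4 * pi * r^2))
Compute 4 * pi * r^2 = 4 * pi * 10.3^2 = 1333.1663
Compute Q / denom = 2 / 1333.1663 = 0.00150019
Compute 10 * log10(0.00150019) = -28.2385
SPL = 95.2 + (-28.2385) = 66.96

66.96 dB


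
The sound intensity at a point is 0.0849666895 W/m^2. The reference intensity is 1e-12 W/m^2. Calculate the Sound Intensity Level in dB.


Given values:
  I = 0.0849666895 W/m^2
  I_ref = 1e-12 W/m^2
Formula: SIL = 10 * log10(I / I_ref)
Compute ratio: I / I_ref = 84966689500
Compute log10: log10(84966689500) = 10.929249
Multiply: SIL = 10 * 10.929249 = 109.29

109.29 dB


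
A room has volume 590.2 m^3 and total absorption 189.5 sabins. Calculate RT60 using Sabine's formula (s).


Given values:
  V = 590.2 m^3
  A = 189.5 sabins
Formula: RT60 = 0.161 * V / A
Numerator: 0.161 * 590.2 = 95.0222
RT60 = 95.0222 / 189.5 = 0.501

0.501 s


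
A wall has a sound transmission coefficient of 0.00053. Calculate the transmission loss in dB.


Given values:
  tau = 0.00053
Formula: TL = 10 * log10(1 / tau)
Compute 1 / tau = 1 / 0.00053 = 1886.7925
Compute log10(1886.7925) = 3.275724
TL = 10 * 3.275724 = 32.76

32.76 dB


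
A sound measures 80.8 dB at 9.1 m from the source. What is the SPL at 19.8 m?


Given values:
  SPL1 = 80.8 dB, r1 = 9.1 m, r2 = 19.8 m
Formula: SPL2 = SPL1 - 20 * log10(r2 / r1)
Compute ratio: r2 / r1 = 19.8 / 9.1 = 2.1758
Compute log10: log10(2.1758) = 0.337619
Compute drop: 20 * 0.337619 = 6.7524
SPL2 = 80.8 - 6.7524 = 74.05

74.05 dB


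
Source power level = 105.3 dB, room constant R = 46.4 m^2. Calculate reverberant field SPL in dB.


Given values:
  Lw = 105.3 dB, R = 46.4 m^2
Formula: SPL = Lw + 10 * log10(4 / R)
Compute 4 / R = 4 / 46.4 = 0.086207
Compute 10 * log10(0.086207) = -10.6446
SPL = 105.3 + (-10.6446) = 94.66

94.66 dB


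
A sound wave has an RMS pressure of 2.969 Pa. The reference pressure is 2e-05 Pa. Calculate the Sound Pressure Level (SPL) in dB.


Given values:
  p = 2.969 Pa
  p_ref = 2e-05 Pa
Formula: SPL = 20 * log10(p / p_ref)
Compute ratio: p / p_ref = 2.969 / 2e-05 = 148450
Compute log10: log10(148450) = 5.17158
Multiply: SPL = 20 * 5.17158 = 103.43

103.43 dB


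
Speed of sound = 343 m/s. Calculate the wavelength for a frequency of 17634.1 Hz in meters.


Given values:
  c = 343 m/s, f = 17634.1 Hz
Formula: lambda = c / f
lambda = 343 / 17634.1
lambda = 0.0195

0.0195 m


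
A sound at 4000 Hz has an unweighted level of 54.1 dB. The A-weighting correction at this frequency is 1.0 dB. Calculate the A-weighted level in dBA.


Given values:
  SPL = 54.1 dB
  A-weighting at 4000 Hz = 1.0 dB
Formula: L_A = SPL + A_weight
L_A = 54.1 + (1.0)
L_A = 55.1

55.1 dBA


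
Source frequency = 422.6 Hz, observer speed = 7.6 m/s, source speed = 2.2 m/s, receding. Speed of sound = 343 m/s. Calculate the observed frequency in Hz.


Given values:
  f_s = 422.6 Hz, v_o = 7.6 m/s, v_s = 2.2 m/s
  Direction: receding
Formula: f_o = f_s * (c - v_o) / (c + v_s)
Numerator: c - v_o = 343 - 7.6 = 335.4
Denominator: c + v_s = 343 + 2.2 = 345.2
f_o = 422.6 * 335.4 / 345.2 = 410.6

410.6 Hz


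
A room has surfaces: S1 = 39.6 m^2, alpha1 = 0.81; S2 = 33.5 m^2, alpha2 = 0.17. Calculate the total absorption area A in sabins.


Given surfaces:
  Surface 1: 39.6 * 0.81 = 32.076
  Surface 2: 33.5 * 0.17 = 5.695
Formula: A = sum(Si * alpha_i)
A = 32.076 + 5.695
A = 37.77

37.77 sabins


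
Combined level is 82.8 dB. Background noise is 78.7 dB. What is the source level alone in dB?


Given values:
  L_total = 82.8 dB, L_bg = 78.7 dB
Formula: L_source = 10 * log10(10^(L_total/10) - 10^(L_bg/10))
Convert to linear:
  10^(82.8/10) = 190546071.7963
  10^(78.7/10) = 74131024.1301
Difference: 190546071.7963 - 74131024.1301 = 116415047.6662
L_source = 10 * log10(116415047.6662) = 80.66

80.66 dB


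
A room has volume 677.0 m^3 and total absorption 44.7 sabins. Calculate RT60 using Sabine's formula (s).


Given values:
  V = 677.0 m^3
  A = 44.7 sabins
Formula: RT60 = 0.161 * V / A
Numerator: 0.161 * 677.0 = 108.997
RT60 = 108.997 / 44.7 = 2.438

2.438 s


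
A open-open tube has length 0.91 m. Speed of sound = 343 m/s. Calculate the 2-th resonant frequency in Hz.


Given values:
  Tube type: open-open, L = 0.91 m, c = 343 m/s, n = 2
Formula: f_n = n * c / (2 * L)
Compute 2 * L = 2 * 0.91 = 1.82
f = 2 * 343 / 1.82
f = 376.92

376.92 Hz


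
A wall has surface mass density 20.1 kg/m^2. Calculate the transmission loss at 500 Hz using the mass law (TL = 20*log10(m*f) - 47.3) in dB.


Given values:
  m = 20.1 kg/m^2, f = 500 Hz
Formula: TL = 20 * log10(m * f) - 47.3
Compute m * f = 20.1 * 500 = 10050.0
Compute log10(10050.0) = 4.002166
Compute 20 * 4.002166 = 80.0433
TL = 80.0433 - 47.3 = 32.74

32.74 dB


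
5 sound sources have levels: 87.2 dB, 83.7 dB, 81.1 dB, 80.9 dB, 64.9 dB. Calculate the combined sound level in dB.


Formula: L_total = 10 * log10( sum(10^(Li/10)) )
  Source 1: 10^(87.2/10) = 524807460.2498
  Source 2: 10^(83.7/10) = 234422881.532
  Source 3: 10^(81.1/10) = 128824955.1693
  Source 4: 10^(80.9/10) = 123026877.0812
  Source 5: 10^(64.9/10) = 3090295.4325
Sum of linear values = 1014172469.4648
L_total = 10 * log10(1014172469.4648) = 90.06

90.06 dB


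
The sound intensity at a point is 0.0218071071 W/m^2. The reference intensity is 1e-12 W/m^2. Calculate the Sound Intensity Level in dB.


Given values:
  I = 0.0218071071 W/m^2
  I_ref = 1e-12 W/m^2
Formula: SIL = 10 * log10(I / I_ref)
Compute ratio: I / I_ref = 21807107100
Compute log10: log10(21807107100) = 10.338598
Multiply: SIL = 10 * 10.338598 = 103.39

103.39 dB


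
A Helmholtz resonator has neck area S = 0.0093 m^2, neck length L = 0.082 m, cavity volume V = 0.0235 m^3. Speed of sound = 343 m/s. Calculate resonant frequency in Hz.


Given values:
  S = 0.0093 m^2, L = 0.082 m, V = 0.0235 m^3, c = 343 m/s
Formula: f = (c / (2*pi)) * sqrt(S / (V * L))
Compute V * L = 0.0235 * 0.082 = 0.001927
Compute S / (V * L) = 0.0093 / 0.001927 = 4.8262
Compute sqrt(4.8262) = 2.196861
Compute c / (2*pi) = 343 / 6.283185 = 54.590148
f = 54.590148 * 2.196861 = 119.93

119.93 Hz


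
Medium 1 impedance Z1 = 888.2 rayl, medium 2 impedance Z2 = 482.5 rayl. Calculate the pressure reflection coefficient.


Given values:
  Z1 = 888.2 rayl, Z2 = 482.5 rayl
Formula: R = (Z2 - Z1) / (Z2 + Z1)
Numerator: Z2 - Z1 = 482.5 - 888.2 = -405.7
Denominator: Z2 + Z1 = 482.5 + 888.2 = 1370.7
R = -405.7 / 1370.7 = -0.296

-0.296


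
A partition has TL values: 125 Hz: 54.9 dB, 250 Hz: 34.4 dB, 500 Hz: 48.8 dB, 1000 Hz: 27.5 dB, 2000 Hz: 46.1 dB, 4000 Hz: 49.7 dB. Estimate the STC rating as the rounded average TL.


Given TL values at each frequency:
  125 Hz: 54.9 dB
  250 Hz: 34.4 dB
  500 Hz: 48.8 dB
  1000 Hz: 27.5 dB
  2000 Hz: 46.1 dB
  4000 Hz: 49.7 dB
Formula: STC ~ round(average of TL values)
Sum = 54.9 + 34.4 + 48.8 + 27.5 + 46.1 + 49.7 = 261.4
Average = 261.4 / 6 = 43.57
Rounded: 44

44


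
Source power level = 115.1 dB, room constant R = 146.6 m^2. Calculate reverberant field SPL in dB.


Given values:
  Lw = 115.1 dB, R = 146.6 m^2
Formula: SPL = Lw + 10 * log10(4 / R)
Compute 4 / R = 4 / 146.6 = 0.027285
Compute 10 * log10(0.027285) = -15.6408
SPL = 115.1 + (-15.6408) = 99.46

99.46 dB


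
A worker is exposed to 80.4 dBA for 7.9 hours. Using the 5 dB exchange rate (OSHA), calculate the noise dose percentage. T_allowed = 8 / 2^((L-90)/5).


Given values:
  L = 80.4 dBA, T = 7.9 hours
Formula: T_allowed = 8 / 2^((L - 90) / 5)
Compute exponent: (80.4 - 90) / 5 = -1.92
Compute 2^(-1.92) = 0.264255
T_allowed = 8 / 0.264255 = 30.273789 hours
Dose = (T / T_allowed) * 100
Dose = (7.9 / 30.273789) * 100 = 26.1

26.1 %


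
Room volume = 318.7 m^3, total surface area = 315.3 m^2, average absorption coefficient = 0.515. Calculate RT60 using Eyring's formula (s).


Given values:
  V = 318.7 m^3, S = 315.3 m^2, alpha = 0.515
Formula: RT60 = 0.161 * V / (-S * ln(1 - alpha))
Compute ln(1 - 0.515) = ln(0.485) = -0.723606
Denominator: -315.3 * -0.723606 = 228.153
Numerator: 0.161 * 318.7 = 51.3107
RT60 = 51.3107 / 228.153 = 0.225

0.225 s


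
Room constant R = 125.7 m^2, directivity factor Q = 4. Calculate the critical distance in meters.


Given values:
  R = 125.7 m^2, Q = 4
Formula: d_c = 0.141 * sqrt(Q * R)
Compute Q * R = 4 * 125.7 = 502.8
Compute sqrt(502.8) = 22.4232
d_c = 0.141 * 22.4232 = 3.162

3.162 m


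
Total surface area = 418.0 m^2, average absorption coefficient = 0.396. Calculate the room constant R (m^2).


Given values:
  S = 418.0 m^2, alpha = 0.396
Formula: R = S * alpha / (1 - alpha)
Numerator: 418.0 * 0.396 = 165.528
Denominator: 1 - 0.396 = 0.604
R = 165.528 / 0.604 = 274.05

274.05 m^2


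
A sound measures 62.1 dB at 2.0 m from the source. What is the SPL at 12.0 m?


Given values:
  SPL1 = 62.1 dB, r1 = 2.0 m, r2 = 12.0 m
Formula: SPL2 = SPL1 - 20 * log10(r2 / r1)
Compute ratio: r2 / r1 = 12.0 / 2.0 = 6.0
Compute log10: log10(6.0) = 0.778151
Compute drop: 20 * 0.778151 = 15.563
SPL2 = 62.1 - 15.563 = 46.54

46.54 dB


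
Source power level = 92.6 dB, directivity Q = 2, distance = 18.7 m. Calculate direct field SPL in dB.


Given values:
  Lw = 92.6 dB, Q = 2, r = 18.7 m
Formula: SPL = Lw + 10 * log10(Q / (4 * pi * r^2))
Compute 4 * pi * r^2 = 4 * pi * 18.7^2 = 4394.3341
Compute Q / denom = 2 / 4394.3341 = 0.00045513
Compute 10 * log10(0.00045513) = -33.4186
SPL = 92.6 + (-33.4186) = 59.18

59.18 dB


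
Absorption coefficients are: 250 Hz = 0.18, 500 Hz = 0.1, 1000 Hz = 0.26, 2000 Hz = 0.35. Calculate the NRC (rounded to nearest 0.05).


Given values:
  a_250 = 0.18, a_500 = 0.1
  a_1000 = 0.26, a_2000 = 0.35
Formula: NRC = (a250 + a500 + a1000 + a2000) / 4
Sum = 0.18 + 0.1 + 0.26 + 0.35 = 0.89
NRC = 0.89 / 4 = 0.2225
Rounded to nearest 0.05: 0.2

0.2


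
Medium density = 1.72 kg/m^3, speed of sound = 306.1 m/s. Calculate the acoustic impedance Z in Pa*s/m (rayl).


Given values:
  rho = 1.72 kg/m^3
  c = 306.1 m/s
Formula: Z = rho * c
Z = 1.72 * 306.1
Z = 526.49

526.49 rayl


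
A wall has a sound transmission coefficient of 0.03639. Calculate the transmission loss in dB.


Given values:
  tau = 0.03639
Formula: TL = 10 * log10(1 / tau)
Compute 1 / tau = 1 / 0.03639 = 27.4801
Compute log10(27.4801) = 1.439018
TL = 10 * 1.439018 = 14.39

14.39 dB


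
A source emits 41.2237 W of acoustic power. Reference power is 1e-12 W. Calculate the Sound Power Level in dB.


Given values:
  W = 41.2237 W
  W_ref = 1e-12 W
Formula: SWL = 10 * log10(W / W_ref)
Compute ratio: W / W_ref = 41223700000000
Compute log10: log10(41223700000000) = 13.615147
Multiply: SWL = 10 * 13.615147 = 136.15

136.15 dB


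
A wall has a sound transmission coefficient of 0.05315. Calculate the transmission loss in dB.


Given values:
  tau = 0.05315
Formula: TL = 10 * log10(1 / tau)
Compute 1 / tau = 1 / 0.05315 = 18.8147
Compute log10(18.8147) = 1.274497
TL = 10 * 1.274497 = 12.74

12.74 dB


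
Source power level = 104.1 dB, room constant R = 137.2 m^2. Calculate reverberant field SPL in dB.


Given values:
  Lw = 104.1 dB, R = 137.2 m^2
Formula: SPL = Lw + 10 * log10(4 / R)
Compute 4 / R = 4 / 137.2 = 0.029155
Compute 10 * log10(0.029155) = -15.3529
SPL = 104.1 + (-15.3529) = 88.75

88.75 dB


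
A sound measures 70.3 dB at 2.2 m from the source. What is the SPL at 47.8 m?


Given values:
  SPL1 = 70.3 dB, r1 = 2.2 m, r2 = 47.8 m
Formula: SPL2 = SPL1 - 20 * log10(r2 / r1)
Compute ratio: r2 / r1 = 47.8 / 2.2 = 21.7273
Compute log10: log10(21.7273) = 1.337006
Compute drop: 20 * 1.337006 = 26.7401
SPL2 = 70.3 - 26.7401 = 43.56

43.56 dB


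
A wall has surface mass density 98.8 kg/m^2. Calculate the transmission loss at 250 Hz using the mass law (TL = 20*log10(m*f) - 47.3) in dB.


Given values:
  m = 98.8 kg/m^2, f = 250 Hz
Formula: TL = 20 * log10(m * f) - 47.3
Compute m * f = 98.8 * 250 = 24700.0
Compute log10(24700.0) = 4.392697
Compute 20 * 4.392697 = 87.8539
TL = 87.8539 - 47.3 = 40.55

40.55 dB


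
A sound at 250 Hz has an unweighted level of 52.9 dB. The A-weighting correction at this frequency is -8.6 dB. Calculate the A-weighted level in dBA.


Given values:
  SPL = 52.9 dB
  A-weighting at 250 Hz = -8.6 dB
Formula: L_A = SPL + A_weight
L_A = 52.9 + (-8.6)
L_A = 44.3

44.3 dBA


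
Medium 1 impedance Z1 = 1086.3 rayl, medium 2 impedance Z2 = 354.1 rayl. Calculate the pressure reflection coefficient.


Given values:
  Z1 = 1086.3 rayl, Z2 = 354.1 rayl
Formula: R = (Z2 - Z1) / (Z2 + Z1)
Numerator: Z2 - Z1 = 354.1 - 1086.3 = -732.2
Denominator: Z2 + Z1 = 354.1 + 1086.3 = 1440.4
R = -732.2 / 1440.4 = -0.5083

-0.5083


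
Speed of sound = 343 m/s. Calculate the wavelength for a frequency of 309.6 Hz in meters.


Given values:
  c = 343 m/s, f = 309.6 Hz
Formula: lambda = c / f
lambda = 343 / 309.6
lambda = 1.1079

1.1079 m


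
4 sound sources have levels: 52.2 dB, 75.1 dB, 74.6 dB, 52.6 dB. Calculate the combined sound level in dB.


Formula: L_total = 10 * log10( sum(10^(Li/10)) )
  Source 1: 10^(52.2/10) = 165958.6907
  Source 2: 10^(75.1/10) = 32359365.693
  Source 3: 10^(74.6/10) = 28840315.0313
  Source 4: 10^(52.6/10) = 181970.0859
Sum of linear values = 61547609.5009
L_total = 10 * log10(61547609.5009) = 77.89

77.89 dB


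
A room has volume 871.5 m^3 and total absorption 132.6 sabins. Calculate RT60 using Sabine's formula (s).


Given values:
  V = 871.5 m^3
  A = 132.6 sabins
Formula: RT60 = 0.161 * V / A
Numerator: 0.161 * 871.5 = 140.3115
RT60 = 140.3115 / 132.6 = 1.058

1.058 s


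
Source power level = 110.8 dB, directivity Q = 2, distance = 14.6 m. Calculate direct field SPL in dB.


Given values:
  Lw = 110.8 dB, Q = 2, r = 14.6 m
Formula: SPL = Lw + 10 * log10(Q / (4 * pi * r^2))
Compute 4 * pi * r^2 = 4 * pi * 14.6^2 = 2678.6476
Compute Q / denom = 2 / 2678.6476 = 0.00074665
Compute 10 * log10(0.00074665) = -31.2688
SPL = 110.8 + (-31.2688) = 79.53

79.53 dB


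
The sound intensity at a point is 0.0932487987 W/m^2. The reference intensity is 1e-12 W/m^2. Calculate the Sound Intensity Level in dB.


Given values:
  I = 0.0932487987 W/m^2
  I_ref = 1e-12 W/m^2
Formula: SIL = 10 * log10(I / I_ref)
Compute ratio: I / I_ref = 93248798700
Compute log10: log10(93248798700) = 10.969643
Multiply: SIL = 10 * 10.969643 = 109.7

109.7 dB


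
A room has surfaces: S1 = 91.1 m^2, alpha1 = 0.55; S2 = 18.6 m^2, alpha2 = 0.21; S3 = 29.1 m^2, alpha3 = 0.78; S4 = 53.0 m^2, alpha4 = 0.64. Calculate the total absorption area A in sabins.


Given surfaces:
  Surface 1: 91.1 * 0.55 = 50.105
  Surface 2: 18.6 * 0.21 = 3.906
  Surface 3: 29.1 * 0.78 = 22.698
  Surface 4: 53.0 * 0.64 = 33.92
Formula: A = sum(Si * alpha_i)
A = 50.105 + 3.906 + 22.698 + 33.92
A = 110.63

110.63 sabins


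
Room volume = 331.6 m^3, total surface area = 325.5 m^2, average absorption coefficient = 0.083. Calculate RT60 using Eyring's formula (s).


Given values:
  V = 331.6 m^3, S = 325.5 m^2, alpha = 0.083
Formula: RT60 = 0.161 * V / (-S * ln(1 - alpha))
Compute ln(1 - 0.083) = ln(0.917) = -0.086648
Denominator: -325.5 * -0.086648 = 28.2039
Numerator: 0.161 * 331.6 = 53.3876
RT60 = 53.3876 / 28.2039 = 1.893

1.893 s


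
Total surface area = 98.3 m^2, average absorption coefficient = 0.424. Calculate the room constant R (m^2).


Given values:
  S = 98.3 m^2, alpha = 0.424
Formula: R = S * alpha / (1 - alpha)
Numerator: 98.3 * 0.424 = 41.6792
Denominator: 1 - 0.424 = 0.576
R = 41.6792 / 0.576 = 72.36

72.36 m^2


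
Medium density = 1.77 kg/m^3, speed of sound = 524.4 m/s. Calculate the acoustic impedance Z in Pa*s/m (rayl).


Given values:
  rho = 1.77 kg/m^3
  c = 524.4 m/s
Formula: Z = rho * c
Z = 1.77 * 524.4
Z = 928.19

928.19 rayl


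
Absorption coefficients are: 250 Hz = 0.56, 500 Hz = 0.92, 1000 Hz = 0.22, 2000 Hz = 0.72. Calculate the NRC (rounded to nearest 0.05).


Given values:
  a_250 = 0.56, a_500 = 0.92
  a_1000 = 0.22, a_2000 = 0.72
Formula: NRC = (a250 + a500 + a1000 + a2000) / 4
Sum = 0.56 + 0.92 + 0.22 + 0.72 = 2.42
NRC = 2.42 / 4 = 0.605
Rounded to nearest 0.05: 0.6

0.6


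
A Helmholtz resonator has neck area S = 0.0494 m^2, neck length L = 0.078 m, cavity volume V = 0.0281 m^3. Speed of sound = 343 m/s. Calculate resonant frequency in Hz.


Given values:
  S = 0.0494 m^2, L = 0.078 m, V = 0.0281 m^3, c = 343 m/s
Formula: f = (c / (2*pi)) * sqrt(S / (V * L))
Compute V * L = 0.0281 * 0.078 = 0.0021918
Compute S / (V * L) = 0.0494 / 0.0021918 = 22.5386
Compute sqrt(22.5386) = 4.747484
Compute c / (2*pi) = 343 / 6.283185 = 54.590148
f = 54.590148 * 4.747484 = 259.17

259.17 Hz


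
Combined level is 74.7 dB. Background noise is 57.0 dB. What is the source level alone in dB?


Given values:
  L_total = 74.7 dB, L_bg = 57.0 dB
Formula: L_source = 10 * log10(10^(L_total/10) - 10^(L_bg/10))
Convert to linear:
  10^(74.7/10) = 29512092.2667
  10^(57.0/10) = 501187.2336
Difference: 29512092.2667 - 501187.2336 = 29010905.0331
L_source = 10 * log10(29010905.0331) = 74.63

74.63 dB


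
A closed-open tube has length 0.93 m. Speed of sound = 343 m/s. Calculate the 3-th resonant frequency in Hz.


Given values:
  Tube type: closed-open, L = 0.93 m, c = 343 m/s, n = 3
Formula: f_n = (2n - 1) * c / (4 * L)
Compute 2n - 1 = 2*3 - 1 = 5
Compute 4 * L = 4 * 0.93 = 3.72
f = 5 * 343 / 3.72
f = 461.02

461.02 Hz


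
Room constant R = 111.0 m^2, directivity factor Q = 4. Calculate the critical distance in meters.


Given values:
  R = 111.0 m^2, Q = 4
Formula: d_c = 0.141 * sqrt(Q * R)
Compute Q * R = 4 * 111.0 = 444.0
Compute sqrt(444.0) = 21.0713
d_c = 0.141 * 21.0713 = 2.971

2.971 m


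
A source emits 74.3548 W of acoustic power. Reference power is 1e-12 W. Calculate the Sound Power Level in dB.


Given values:
  W = 74.3548 W
  W_ref = 1e-12 W
Formula: SWL = 10 * log10(W / W_ref)
Compute ratio: W / W_ref = 74354800000000
Compute log10: log10(74354800000000) = 13.871309
Multiply: SWL = 10 * 13.871309 = 138.71

138.71 dB


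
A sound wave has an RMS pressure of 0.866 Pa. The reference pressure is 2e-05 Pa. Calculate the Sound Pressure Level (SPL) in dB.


Given values:
  p = 0.866 Pa
  p_ref = 2e-05 Pa
Formula: SPL = 20 * log10(p / p_ref)
Compute ratio: p / p_ref = 0.866 / 2e-05 = 43300
Compute log10: log10(43300) = 4.636488
Multiply: SPL = 20 * 4.636488 = 92.73

92.73 dB


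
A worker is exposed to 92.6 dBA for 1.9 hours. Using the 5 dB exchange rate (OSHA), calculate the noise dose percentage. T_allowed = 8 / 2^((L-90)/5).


Given values:
  L = 92.6 dBA, T = 1.9 hours
Formula: T_allowed = 8 / 2^((L - 90) / 5)
Compute exponent: (92.6 - 90) / 5 = 0.52
Compute 2^(0.52) = 1.433955
T_allowed = 8 / 1.433955 = 5.578976 hours
Dose = (T / T_allowed) * 100
Dose = (1.9 / 5.578976) * 100 = 34.06

34.06 %


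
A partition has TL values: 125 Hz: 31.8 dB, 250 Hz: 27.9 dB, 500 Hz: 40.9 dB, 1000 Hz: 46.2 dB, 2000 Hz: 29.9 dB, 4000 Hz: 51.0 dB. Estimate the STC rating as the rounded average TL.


Given TL values at each frequency:
  125 Hz: 31.8 dB
  250 Hz: 27.9 dB
  500 Hz: 40.9 dB
  1000 Hz: 46.2 dB
  2000 Hz: 29.9 dB
  4000 Hz: 51.0 dB
Formula: STC ~ round(average of TL values)
Sum = 31.8 + 27.9 + 40.9 + 46.2 + 29.9 + 51.0 = 227.7
Average = 227.7 / 6 = 37.95
Rounded: 38

38


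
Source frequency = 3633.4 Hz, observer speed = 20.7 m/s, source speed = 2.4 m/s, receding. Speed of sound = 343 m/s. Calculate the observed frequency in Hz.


Given values:
  f_s = 3633.4 Hz, v_o = 20.7 m/s, v_s = 2.4 m/s
  Direction: receding
Formula: f_o = f_s * (c - v_o) / (c + v_s)
Numerator: c - v_o = 343 - 20.7 = 322.3
Denominator: c + v_s = 343 + 2.4 = 345.4
f_o = 3633.4 * 322.3 / 345.4 = 3390.4

3390.4 Hz


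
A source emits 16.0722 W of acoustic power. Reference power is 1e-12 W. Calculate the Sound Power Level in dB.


Given values:
  W = 16.0722 W
  W_ref = 1e-12 W
Formula: SWL = 10 * log10(W / W_ref)
Compute ratio: W / W_ref = 16072200000000
Compute log10: log10(16072200000000) = 13.206075
Multiply: SWL = 10 * 13.206075 = 132.06

132.06 dB
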